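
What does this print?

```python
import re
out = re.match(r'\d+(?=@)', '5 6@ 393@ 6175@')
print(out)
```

None

Lookahead/lookbehind check context without consuming it, so the matched span excludes the asserted characters.
`re.match` won't scan ahead — the pattern has to work from the very first character.
Here the pattern fails at index 0, so the call returns None.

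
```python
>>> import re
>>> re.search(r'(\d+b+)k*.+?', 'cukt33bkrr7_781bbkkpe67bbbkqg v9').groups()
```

('33b',)

Pattern: one or more of a digit, then one or more of the literal 'b' (captured); then zero or more of the literal 'k', then one or more of any character (lazy).
With the lazy modifier that quantifier settles for the fewest repetitions that let the rest of the pattern succeed (the atoms after it are unaffected and can still be greedy).
Unlike `match`, `search` isn't anchored — it looks for the pattern anywhere in the string.
The match spans [4:9] → '33bkr'.
Captured: group 1 = '33b'.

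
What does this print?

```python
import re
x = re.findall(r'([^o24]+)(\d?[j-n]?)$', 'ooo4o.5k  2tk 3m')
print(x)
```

[('tk 3m', '')]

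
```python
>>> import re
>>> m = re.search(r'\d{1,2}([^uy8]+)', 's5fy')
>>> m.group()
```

The pattern matches 1 to 2 of a digit; then one or more of any character except [uy8] (captured).
`re.search` scans for the first position where the pattern succeeds.
The match spans [1:3] → '5f'.
Captured: group 1 = 'f'.

'5f'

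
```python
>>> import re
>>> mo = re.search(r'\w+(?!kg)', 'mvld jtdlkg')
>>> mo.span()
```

Because the assertion is negative and zero-width, positions next to the forbidden text are skipped.
`search` walks the string left to right and returns the first match it finds.
The match spans [0:4] → 'mvld'.

(0, 4)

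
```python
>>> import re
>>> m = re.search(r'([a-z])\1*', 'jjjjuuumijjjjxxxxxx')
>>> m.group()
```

'jjjj'

A backreference is literal: `\1` must see the identical characters the first group matched.
Unlike `match`, `search` isn't anchored — it looks for the pattern anywhere in the string.
The match spans [0:4] → 'jjjj'.
Captured: group 1 = 'j'.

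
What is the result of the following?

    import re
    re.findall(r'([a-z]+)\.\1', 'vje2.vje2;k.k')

['k']

`\1` has to match the exact text group 1 already captured.
One capturing group, so `findall` returns just the captured substring from the one match — 1 in all.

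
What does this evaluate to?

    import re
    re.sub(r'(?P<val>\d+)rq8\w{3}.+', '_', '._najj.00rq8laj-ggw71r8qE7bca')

'._najj._'

The pattern matches one or more of a digit (captured as 'val'); then the literal 'rq8', then exactly 3 of a word character; then one or more of any character.
Each match is replaced by '_'.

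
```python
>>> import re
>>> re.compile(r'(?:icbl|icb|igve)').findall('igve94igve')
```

['igve', 'igve']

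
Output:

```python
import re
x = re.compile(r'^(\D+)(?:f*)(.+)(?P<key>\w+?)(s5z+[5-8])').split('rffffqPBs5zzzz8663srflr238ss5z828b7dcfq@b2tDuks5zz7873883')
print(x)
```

The pattern matches anchored at the start of the string; then one or more of a non-digit (captured); then zero or more of a literal 'f' (non-capturing group); then one or more of any character (captured); then one or more of a word character (lazy) (captured as 'key'); then the literal 's5', then one or more of a literal 'z', then a character in [5-8] (captured).
Matches to split on: at [0:51] → 'rffffqPBs5zzzz8663srflr238ss5z828b7dcfq@b2tDuks5zz7'.
With a capturing group present, the delimiter's captured portion is kept in the result list.

['', 'rffffqPBs', '5zzzz8663srflr238ss5z828b7dcfq@b2tDu', 'k', 's5zz7', '873883']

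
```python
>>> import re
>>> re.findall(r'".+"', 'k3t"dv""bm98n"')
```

['"dv""bm98n"']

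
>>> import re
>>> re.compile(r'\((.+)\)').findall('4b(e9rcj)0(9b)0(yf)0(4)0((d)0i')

['e9rcj)0(9b)0(yf)0(4)0((d']

Matches: at [2:28] match '(e9rcj)0(9b)0(yf)0(4)0((d)', group 1 = 'e9rcj)0(9b)0(yf)0(4)0((d'.
With a single group, `findall` returns only what that group captured — 1 item.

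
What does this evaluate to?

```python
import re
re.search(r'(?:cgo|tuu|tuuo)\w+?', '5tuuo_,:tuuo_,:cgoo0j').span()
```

Branches in `(...|...)` are attempted left-to-right; the first branch that allows the whole pattern to succeed is taken.
`search` walks the string left to right and returns the first match it finds.
The match spans [1:5] → 'tuuo'.

(1, 5)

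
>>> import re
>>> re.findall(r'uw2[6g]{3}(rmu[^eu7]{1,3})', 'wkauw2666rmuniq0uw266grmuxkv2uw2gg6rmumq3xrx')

Pattern: the literal 'uw2', then exactly 3 of one of [6g]; then the literal 'rmu', then 1 to 3 of any character except [eu7] (captured).
Scanning left to right: at [3:15] match 'uw2666rmuniq', group 1 = 'rmuniq'; at [16:28] match 'uw266grmuxkv', group 1 = 'rmuxkv'; at [29:41] match 'uw2gg6rmumq3', group 1 = 'rmumq3'.
One capturing group, so `findall` returns just the captured substring from each match — 3 in all.

['rmuniq', 'rmuxkv', 'rmumq3']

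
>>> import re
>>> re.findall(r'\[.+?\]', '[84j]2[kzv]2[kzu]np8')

['[84j]', '[kzv]', '[kzu]']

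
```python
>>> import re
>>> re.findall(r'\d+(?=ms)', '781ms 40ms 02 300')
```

The `(?=…)`/`(?<=…)` assertion just peeks at neighbouring text; it doesn't advance the match position.
Matches: at [0:3] → '781'; at [6:8] → '40'.
`findall` yields the raw match text (2 of them) because the pattern has no groups.

['781', '40']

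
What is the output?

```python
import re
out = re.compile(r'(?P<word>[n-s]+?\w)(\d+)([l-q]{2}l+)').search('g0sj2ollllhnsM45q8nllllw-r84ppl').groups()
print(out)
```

('sj', '2', 'ollll')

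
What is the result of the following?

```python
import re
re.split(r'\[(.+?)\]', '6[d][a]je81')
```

Because the quantifier is non-greedy, it stops expanding at the earliest point where the rest of the pattern can succeed.
Matches to split on: at [1:4] → '[d]'; at [4:7] → '[a]'.
The group in the pattern means `split` returns the separators' captures alongside the pieces.

['6', 'd', '', 'a', 'je81']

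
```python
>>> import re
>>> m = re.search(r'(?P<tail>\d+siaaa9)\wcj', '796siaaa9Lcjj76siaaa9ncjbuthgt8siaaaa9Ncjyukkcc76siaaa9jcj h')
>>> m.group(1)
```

The match spans [0:12] → '796siaaa9Lcj'.
Captured: group 1 = '796siaaa9'.

'796siaaa9'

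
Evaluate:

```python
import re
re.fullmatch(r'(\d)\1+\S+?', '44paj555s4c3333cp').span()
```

The backreference `\1` re-matches whatever the first group consumed, character for character.
`re.fullmatch` is like wrapping the pattern in `^…$` (in single-line mode).
The match spans [0:17] → '44paj555s4c3333cp'.
Captured: group 1 = '4'.

(0, 17)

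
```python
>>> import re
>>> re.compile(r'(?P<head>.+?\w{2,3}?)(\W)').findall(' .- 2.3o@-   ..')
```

[(' .- 2.3o', '@')]

Pattern: one or more of any character (lazy), then 2 to 3 of a word character (lazy) (captured as 'head'); then a non-word character (captured).
Multiple groups make `findall` return tuples — one 2-tuple for the one match.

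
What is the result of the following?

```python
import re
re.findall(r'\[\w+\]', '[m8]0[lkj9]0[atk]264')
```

Walking the string: at [0:4] → '[m8]'; at [5:11] → '[lkj9]'; at [12:17] → '[atk]'.
Since nothing is captured, `findall` lists the 3 matched substrings directly.

['[m8]', '[lkj9]', '[atk]']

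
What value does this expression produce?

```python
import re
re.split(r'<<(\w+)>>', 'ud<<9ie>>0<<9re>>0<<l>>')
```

['ud', '9ie', '0', '9re', '0', 'l', '']

Matches to split on: at [2:9] → '<<9ie>>'; at [10:17] → '<<9re>>'; at [18:23] → '<<l>>'.
The group in the pattern means `split` returns the separators' captures alongside the pieces.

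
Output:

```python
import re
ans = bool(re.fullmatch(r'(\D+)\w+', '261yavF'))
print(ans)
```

For `fullmatch`, every character of the input must be accounted for by the pattern.
Here the pattern can't cover the whole string, so the call returns None, and `bool(None)` is False.

False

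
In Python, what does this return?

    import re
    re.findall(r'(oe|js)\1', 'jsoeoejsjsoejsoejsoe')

['oe', 'js']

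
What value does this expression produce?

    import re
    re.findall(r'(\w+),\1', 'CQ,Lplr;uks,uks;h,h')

['uks', 'h']

After group 1 captures some text, `\1` only succeeds where that same text appears again.
Because there's exactly one group, `findall` drops the full match and keeps group 1 from each hit.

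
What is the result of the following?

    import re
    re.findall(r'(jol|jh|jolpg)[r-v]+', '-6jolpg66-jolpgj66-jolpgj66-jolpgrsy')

['jolpg']

Scanning left to right: at [28:35] match 'jolpgrs', group 1 = 'jolpg'.
One capturing group, so `findall` returns just the captured substring from the one match — 1 in all.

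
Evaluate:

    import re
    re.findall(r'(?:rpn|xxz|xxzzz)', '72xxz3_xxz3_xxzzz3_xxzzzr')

Alternation tries branches left to right and keeps the first one that lets the overall match succeed at that position.
Matches: at [2:5] → 'xxz'; at [7:10] → 'xxz'; at [12:15] → 'xxz'; at [19:22] → 'xxz'.
Since nothing is captured, `findall` lists the 4 matched substrings directly.

['xxz', 'xxz', 'xxz', 'xxz']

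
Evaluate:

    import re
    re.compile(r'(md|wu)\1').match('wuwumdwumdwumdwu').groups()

('wu',)

`\1` is not a pattern — it's the concrete string captured by group 1, re-applied verbatim.
`match` is anchored at position 0; if the pattern doesn't fit there, it returns None.
The match spans [0:4] → 'wuwu'.
Captured: group 1 = 'wu'.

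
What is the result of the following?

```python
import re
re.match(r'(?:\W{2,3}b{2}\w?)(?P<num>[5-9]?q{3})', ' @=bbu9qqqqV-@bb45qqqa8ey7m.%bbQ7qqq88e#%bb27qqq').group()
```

' @=bbu9qqq'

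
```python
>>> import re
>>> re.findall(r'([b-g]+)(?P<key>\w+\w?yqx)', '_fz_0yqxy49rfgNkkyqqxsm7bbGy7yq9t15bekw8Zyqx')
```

[('f', 'z_0yqxy49rfgNkkyqqxsm7bbGy7yq9t15bekw8Zyqx')]

With 2 capturing groups, `findall` returns a 2-tuple per match.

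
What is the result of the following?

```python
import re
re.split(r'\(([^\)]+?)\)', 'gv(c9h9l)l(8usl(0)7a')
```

Matches to split on: at [2:9] → '(c9h9l)'; at [10:18] → '(8usl(0)'.
`re.split` interleaves the captured-group text with the surrounding fragments.

['gv', 'c9h9l', 'l', '8usl(0', '7a']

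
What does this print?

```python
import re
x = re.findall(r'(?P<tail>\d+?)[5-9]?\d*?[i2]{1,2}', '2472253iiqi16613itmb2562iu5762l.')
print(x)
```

Because the quantifier is non-greedy, it stops expanding at the earliest point where the rest of the pattern can succeed.
One capturing group, so `findall` returns just the captured substring from each match — 5 in all.

['2', '5', '1', '2', '5']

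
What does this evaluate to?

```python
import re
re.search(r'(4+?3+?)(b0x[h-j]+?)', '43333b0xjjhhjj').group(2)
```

Pattern: one or more of a literal '4' (lazy), then one or more of the literal '3' (lazy) (captured); then the literal 'b0x', then one or more of a character in [h-j] (lazy) (captured).
Because the quantifier is non-greedy, it stops expanding at the earliest point where the rest of the pattern can succeed.
Unlike `match`, `search` isn't anchored — it looks for the pattern anywhere in the string.
The match spans [0:9] → '43333b0xj'.
Captured: group 1 = '43333', group 2 = 'b0xj'.

'b0xj'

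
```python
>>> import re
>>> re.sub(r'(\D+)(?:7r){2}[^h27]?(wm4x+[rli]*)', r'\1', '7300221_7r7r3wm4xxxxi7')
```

'7300221_7'

The pattern matches one or more of a non-digit (captured); then the literal '7r' repeated 2 times, then optionally any character except [h27]; then the literal 'wm4', then one or more of the literal 'x', then zero or more of one of [rli] (captured).
Matches: at [7:21] → '_7r7r3wm4xxxxi'.
The replacement refers to a captured group, so each match is rewritten using its own captured text.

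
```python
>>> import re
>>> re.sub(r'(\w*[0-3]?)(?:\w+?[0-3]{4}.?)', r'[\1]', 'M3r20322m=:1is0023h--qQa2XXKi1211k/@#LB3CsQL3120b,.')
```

'[M3r]=:[1i]--[qQa2XXK]/@#[LB3CsQ],.'

This matches zero or more of a word character, then optionally a character in [0-3] (captured); then one or more of a word character (lazy), then exactly 4 of a character in [0-3], then optionally any character (non-capturing group).
Matches: at [0:9] → 'M3r20322m'; at [11:19] → '1is0023h'; at [21:34] → 'qQa2XXKi1211k'; at [37:49] → 'LB3CsQL3120b'.
`\1` in the replacement pulls in group 1's text for each match.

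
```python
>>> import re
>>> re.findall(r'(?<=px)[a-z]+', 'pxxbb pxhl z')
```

['xbb', 'hl']

The lookaround is zero-width — it requires the adjacent text to match without consuming it, so the asserted text isn't part of the match.
Scanning left to right: at [2:5] → 'xbb'; at [8:10] → 'hl'.
Since nothing is captured, `findall` lists the 2 matched substrings directly.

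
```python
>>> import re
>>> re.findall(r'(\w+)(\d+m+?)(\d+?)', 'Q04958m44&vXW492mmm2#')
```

[('Q0495', '8m', '4'), ('vXW49', '2mmm', '2')]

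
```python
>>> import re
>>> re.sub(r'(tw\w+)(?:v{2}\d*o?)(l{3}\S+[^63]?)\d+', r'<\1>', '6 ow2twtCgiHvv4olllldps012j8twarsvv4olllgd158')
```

'6 ow2<twtCgiHvv4olllldps012j8twars>'

Pattern: the literal 'tw', then one or more of a word character (captured); then exactly 2 of the literal 'v', then zero or more of a digit, then optionally the literal 'o' (non-capturing group); then exactly 3 of the literal 'l', then one or more of a non-whitespace character, then optionally any character except [63] (captured); then one or more of a digit.
Each match is replaced using the text its own group 1 captured.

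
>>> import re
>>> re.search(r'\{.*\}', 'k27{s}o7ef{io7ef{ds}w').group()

'{s}o7ef{io7ef{ds}'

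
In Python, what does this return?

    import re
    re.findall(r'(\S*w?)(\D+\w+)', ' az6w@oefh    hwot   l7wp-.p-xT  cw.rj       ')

The pattern matches zero or more of a non-whitespace character, then optionally a literal 'w' (captured); then one or more of a non-digit, then one or more of a word character (captured).
Matches: at [0:5] match ' az6w', groups = ('', ' az6w'); at [5:25] match '@oefh    hwot   l7wp', groups = ('@oefh', '    hwot   l7wp'); at [25:38] match '-.p-xT  cw.rj', groups = ('-.p-xT', '  cw.rj').
`findall` packs the 2 group values into a tuple for every match.

[('', ' az6w'), ('@oefh', '    hwot   l7wp'), ('-.p-xT', '  cw.rj')]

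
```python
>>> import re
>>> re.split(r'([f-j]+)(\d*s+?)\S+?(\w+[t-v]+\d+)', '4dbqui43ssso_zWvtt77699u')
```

['4dbqu', 'i', '43s', 'so_zWvtt77699', 'u']

A non-greedy quantifier consumes as few characters as it can — just enough that the remainder of the pattern still matches from where it stops; whatever follows it matches normally.
The group in the pattern means `split` returns the separators' captures alongside the pieces.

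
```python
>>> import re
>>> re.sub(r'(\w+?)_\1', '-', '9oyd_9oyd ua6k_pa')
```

After group 1 captures some text, `\1` only succeeds where that same text appears again.
Every occurrence is swapped for '-'.

'- ua6k_pa'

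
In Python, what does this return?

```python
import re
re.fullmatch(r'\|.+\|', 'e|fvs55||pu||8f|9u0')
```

`re.fullmatch` requires the pattern to consume the entire string.
Here the string isn't matched end-to-end, so the call returns None.

None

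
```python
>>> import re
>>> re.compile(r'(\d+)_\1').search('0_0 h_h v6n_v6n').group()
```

`\1` is not a pattern — it's the concrete string captured by group 1, re-applied verbatim.
`re.search` scans for the first position where the pattern succeeds.
The match spans [0:3] → '0_0'.
Captured: group 1 = '0'.

'0_0'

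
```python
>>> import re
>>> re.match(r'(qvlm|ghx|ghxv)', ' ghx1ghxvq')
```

`match` is anchored at position 0; if the pattern doesn't fit there, it returns None.
Here the pattern fails at index 0, so the call returns None.

None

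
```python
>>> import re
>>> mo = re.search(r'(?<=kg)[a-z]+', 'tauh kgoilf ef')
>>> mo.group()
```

The `(?=…)`/`(?<=…)` assertion just peeks at neighbouring text; it doesn't advance the match position.
`re.search` scans for the first position where the pattern succeeds.
The match spans [7:11] → 'oilf'.

'oilf'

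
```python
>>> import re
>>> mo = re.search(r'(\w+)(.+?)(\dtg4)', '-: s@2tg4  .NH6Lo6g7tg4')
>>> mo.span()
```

(3, 9)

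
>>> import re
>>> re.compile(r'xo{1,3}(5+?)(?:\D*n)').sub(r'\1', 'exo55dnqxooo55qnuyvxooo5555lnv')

'e55q55uyv5555v'

The pattern matches a literal 'x', then 1 to 3 of a literal 'o'; then one or more of a literal '5' (lazy) (captured); then zero or more of a non-digit, then a literal 'n' (non-capturing group).
Matches: at [1:7] → 'xo55dn'; at [8:16] → 'xooo55qn'; at [19:29] → 'xooo5555ln'.
Each match is replaced using the text its own group 1 captured.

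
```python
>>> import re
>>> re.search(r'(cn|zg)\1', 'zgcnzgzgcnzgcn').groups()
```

('zg',)

The match spans [4:8] → 'zgzg'.
Captured: group 1 = 'zg'.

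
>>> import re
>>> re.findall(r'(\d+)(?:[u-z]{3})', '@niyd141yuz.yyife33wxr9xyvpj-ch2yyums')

['141', '9', '2']

The pattern matches one or more of a digit (captured); then exactly 3 of a character in [u-z] (non-capturing group).
Scanning left to right: at [5:11] match '141yuz', group 1 = '141'; at [22:26] match '9xyv', group 1 = '9'; at [31:35] match '2yyu', group 1 = '2'.
`findall` collects group 1 from each match (3 total).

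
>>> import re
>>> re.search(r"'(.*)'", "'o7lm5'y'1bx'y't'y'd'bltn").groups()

The match spans [0:21] → "'o7lm5'y'1bx'y't'y'd'".
Captured: group 1 = "o7lm5'y'1bx'y't'y'd".

("o7lm5'y'1bx'y't'y'd",)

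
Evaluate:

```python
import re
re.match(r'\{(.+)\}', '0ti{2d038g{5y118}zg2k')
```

None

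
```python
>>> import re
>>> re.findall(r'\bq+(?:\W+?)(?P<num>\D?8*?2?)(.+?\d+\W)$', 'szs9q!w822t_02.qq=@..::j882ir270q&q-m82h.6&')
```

[('@', '..::j882ir270q&q-m82h.6&')]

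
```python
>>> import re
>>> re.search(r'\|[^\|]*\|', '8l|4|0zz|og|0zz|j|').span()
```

(2, 5)

`re.search` scans for the first position where the pattern succeeds.
The match spans [2:5] → '|4|'.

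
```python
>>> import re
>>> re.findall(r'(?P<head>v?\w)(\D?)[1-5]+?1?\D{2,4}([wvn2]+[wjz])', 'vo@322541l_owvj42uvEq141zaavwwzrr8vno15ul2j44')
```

[('vo', '@', 'vj'), ('vE', 'q', 'wwz'), ('vn', 'o', '2j')]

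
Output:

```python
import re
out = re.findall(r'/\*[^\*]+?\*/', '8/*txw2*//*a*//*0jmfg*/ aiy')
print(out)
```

`findall` yields the raw match text (3 of them) because the pattern has no groups.

['/*txw2*/', '/*a*/', '/*0jmfg*/']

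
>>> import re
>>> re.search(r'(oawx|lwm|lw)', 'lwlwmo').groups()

`re.search` tries every starting position until one works.
The match spans [0:2] → 'lw'.
Captured: group 1 = 'lw'.

('lw',)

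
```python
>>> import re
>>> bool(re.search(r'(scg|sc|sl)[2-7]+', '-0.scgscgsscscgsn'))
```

Unlike `match`, `search` isn't anchored — it looks for the pattern anywhere in the string.
Here nothing in the string fits, so the call returns None, and `bool(None)` is False.

False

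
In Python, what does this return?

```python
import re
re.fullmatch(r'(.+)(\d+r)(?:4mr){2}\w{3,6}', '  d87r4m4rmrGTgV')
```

None

Pattern: one or more of any character (captured); then one or more of a digit, then a literal 'r' (captured); then the literal '4mr' repeated 2 times, then 3 to 6 of a word character.
`re.fullmatch` is like wrapping the pattern in `^…$` (in single-line mode).
Here there's no way to consume every character, so the call returns None.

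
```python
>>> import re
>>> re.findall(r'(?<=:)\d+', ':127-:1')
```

The positive lookaround only admits positions where the adjacent text matches; those characters stay outside the span.
No capturing groups, so `findall` returns the 2 full match strings.

['127', '1']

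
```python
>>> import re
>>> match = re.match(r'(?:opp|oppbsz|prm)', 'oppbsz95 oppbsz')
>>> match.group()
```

'opp'

Alternation tries branches left to right and keeps the first one that lets the overall match succeed at that position.
With `match`, the pattern is implicitly anchored at the beginning.
The match spans [0:3] → 'opp'.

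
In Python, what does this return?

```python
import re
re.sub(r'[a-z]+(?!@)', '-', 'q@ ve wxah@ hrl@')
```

'q@ - -h@ -l@'

The negative lookaround is zero-width — it rules out positions where the adjacent text would match, without consuming anything.
Matches: at [3:5] → 've'; at [6:9] → 'wxa'; at [12:14] → 'hr'.
Every occurrence is swapped for '-'.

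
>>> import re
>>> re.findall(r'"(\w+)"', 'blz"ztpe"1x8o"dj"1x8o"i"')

['ztpe', 'dj', 'i']

`findall` collects group 1 from each match (3 total).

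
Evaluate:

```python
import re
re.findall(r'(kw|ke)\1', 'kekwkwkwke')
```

A backreference is literal: `\1` must see the identical characters the first group matched.
Matches: at [2:6] match 'kwkw', group 1 = 'kw'.
Because there's exactly one group, `findall` drops the full match and keeps group 1 from the one hit.

['kw']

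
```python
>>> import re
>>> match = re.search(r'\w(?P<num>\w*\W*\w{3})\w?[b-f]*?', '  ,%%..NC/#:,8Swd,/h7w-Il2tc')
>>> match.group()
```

'NC/#:,8Swd'

Pattern: a word character; then zero or more of a word character, then zero or more of a non-word character, then exactly 3 of a word character (captured as 'num'); then optionally a word character, then zero or more of a character in [b-f] (lazy).
`search` walks the string left to right and returns the first match it finds.
The match spans [7:17] → 'NC/#:,8Swd'.
Captured: group 1 = 'C/#:,8Sw'.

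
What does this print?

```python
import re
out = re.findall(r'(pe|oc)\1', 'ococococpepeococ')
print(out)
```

['oc', 'oc', 'pe', 'oc']

`\1` has to match the exact text group 1 already captured.
One capturing group, so `findall` returns just the captured substring from each match — 4 in all.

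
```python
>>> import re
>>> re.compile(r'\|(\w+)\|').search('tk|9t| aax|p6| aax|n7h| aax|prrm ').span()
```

(2, 6)

The match spans [2:6] → '|9t|'.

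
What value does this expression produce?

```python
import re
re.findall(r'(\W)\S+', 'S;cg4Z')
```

Pattern: a non-word character (captured); then one or more of a non-whitespace character.
Walking the string: at [1:6] match ';cg4Z', group 1 = ';'.
With a single group, `findall` returns only what that group captured — 1 item.

[';']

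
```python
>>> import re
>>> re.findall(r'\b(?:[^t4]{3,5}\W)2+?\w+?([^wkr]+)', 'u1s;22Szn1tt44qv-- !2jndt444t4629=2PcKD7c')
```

This matches a word boundary (`\b`, zero-width); then 3 to 5 of any character except [t4], then a non-word character (non-capturing group); then one or more of a literal '2' (lazy); then one or more of a word character (lazy); then one or more of any character except [wkr] (captured).
Walking the string: at [0:41] match 'u1s;22Szn1tt44qv-- !2jndt444t4629=2PcKD7c', group 1 = 'Szn1tt44qv-- !2jndt444t4629=2PcKD7c'.
One capturing group, so `findall` returns just the captured substring from the one match — 1 in all.

['Szn1tt44qv-- !2jndt444t4629=2PcKD7c']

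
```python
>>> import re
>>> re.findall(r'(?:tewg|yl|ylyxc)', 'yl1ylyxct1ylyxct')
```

['yl', 'yl', 'yl']

`|` is ordered: at each position the engine commits to the first alternative that works.
`findall` yields the raw match text (3 of them) because the pattern has no groups.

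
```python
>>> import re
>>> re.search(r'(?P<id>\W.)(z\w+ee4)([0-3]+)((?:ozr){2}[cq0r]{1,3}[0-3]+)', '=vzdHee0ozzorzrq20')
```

Here the pattern never matches, so the call returns None.

None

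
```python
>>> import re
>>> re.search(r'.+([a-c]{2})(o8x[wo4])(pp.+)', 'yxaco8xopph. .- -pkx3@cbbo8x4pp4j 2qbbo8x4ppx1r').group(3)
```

Pattern: one or more of any character; then exactly 2 of a character in [a-c] (captured); then the literal 'o8x', then one of [wo4] (captured); then the literal 'pp', then one or more of any character (captured).
`search` walks the string left to right and returns the first match it finds.
The match spans [0:47] → 'yxaco8xopph. .- -pkx3@cbbo8x4pp4j 2qbbo8x4ppx1r'.
Captured: group 1 = 'bb', group 2 = 'o8x4', group 3 = 'ppx1r'.

'ppx1r'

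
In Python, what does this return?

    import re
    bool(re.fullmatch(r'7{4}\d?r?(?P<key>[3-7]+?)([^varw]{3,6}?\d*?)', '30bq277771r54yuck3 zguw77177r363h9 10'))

Pattern: exactly 4 of the literal '7', then optionally a digit; then optionally a literal 'r'; then one or more of a character in [3-7] (lazy) (captured as 'key'); then 3 to 6 of any character except [varw] (lazy), then zero or more of a digit (lazy) (captured).
`re.fullmatch` requires the pattern to consume the entire string.
Here there's no way to consume every character, so the call returns None, and `bool(None)` is False.

False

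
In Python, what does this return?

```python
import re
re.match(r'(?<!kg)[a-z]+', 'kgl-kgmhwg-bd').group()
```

`re.match` won't scan ahead — the pattern has to work from the very first character.
The match spans [0:3] → 'kgl'.

'kgl'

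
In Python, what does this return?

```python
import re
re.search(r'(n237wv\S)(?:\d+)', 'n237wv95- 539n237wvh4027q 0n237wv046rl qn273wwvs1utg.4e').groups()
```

('n237wv9',)

The pattern matches the literal 'n23', then the literal '7wv', then a non-whitespace character (captured); then one or more of a digit (non-capturing group).
`re.search` tries every starting position until one works.
The match spans [0:8] → 'n237wv95'.
Captured: group 1 = 'n237wv9'.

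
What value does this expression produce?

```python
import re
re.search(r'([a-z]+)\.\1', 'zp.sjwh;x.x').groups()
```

After group 1 captures some text, `\1` only succeeds where that same text appears again.
`re.search` tries every starting position until one works.
The match spans [8:11] → 'x.x'.
Captured: group 1 = 'x'.

('x',)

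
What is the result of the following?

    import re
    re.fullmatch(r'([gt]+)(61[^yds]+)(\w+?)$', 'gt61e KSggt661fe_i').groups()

('gt', '61e KSggt661fe_', 'i')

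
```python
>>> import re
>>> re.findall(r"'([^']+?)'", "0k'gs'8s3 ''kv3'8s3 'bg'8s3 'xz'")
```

['gs', 'kv3', 'bg', 'xz']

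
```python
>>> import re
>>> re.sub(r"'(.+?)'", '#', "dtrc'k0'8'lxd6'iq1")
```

'dtrc#8#iq1'

A `+?`/`*?`/`{m,n}?` starts at its minimum and grows only as far as needed for what follows to match.
Matches: at [4:8] → "'k0'"; at [9:15] → "'lxd6'".
Every occurrence is swapped for '#'.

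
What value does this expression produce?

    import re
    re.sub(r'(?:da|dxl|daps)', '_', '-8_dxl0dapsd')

Alternation tries branches left to right and keeps the first one that lets the overall match succeed at that position.
Matches: at [3:6] → 'dxl'; at [7:9] → 'da'.
Each match is replaced by '_'.

'-8__0_psd'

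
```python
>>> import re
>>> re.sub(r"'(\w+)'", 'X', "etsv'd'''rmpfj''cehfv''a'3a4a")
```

Every occurrence is swapped for 'X'.

"etsvX'XXX3a4a"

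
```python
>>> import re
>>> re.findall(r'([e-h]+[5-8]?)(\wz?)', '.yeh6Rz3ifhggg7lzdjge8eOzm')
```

[('eh6', 'Rz'), ('fhggg7', 'lz'), ('ge8', 'e')]

Pattern: one or more of a character in [e-h], then optionally a character in [5-8] (captured); then a word character, then optionally a literal 'z' (captured).
Scanning left to right: at [2:7] match 'eh6Rz', groups = ('eh6', 'Rz'); at [9:17] match 'fhggg7lz', groups = ('fhggg7', 'lz'); at [19:23] match 'ge8e', groups = ('ge8', 'e').
2 groups means each result is a tuple of 2 captured strings — 3 here.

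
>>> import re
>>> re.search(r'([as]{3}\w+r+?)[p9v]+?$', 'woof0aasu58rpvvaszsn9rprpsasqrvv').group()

The match spans [5:32] → 'aasu58rpvvaszsn9rprpsasqrvv'.

'aasu58rpvvaszsn9rprpsasqrvv'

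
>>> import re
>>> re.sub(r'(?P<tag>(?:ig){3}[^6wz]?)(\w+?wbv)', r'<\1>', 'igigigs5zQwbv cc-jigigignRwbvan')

'<igigigs> cc-j<igigign>an'

Pattern: the literal 'ig' repeated 3 times, then optionally any character except [6wz] (captured as 'tag'); then one or more of a word character (lazy), then the literal 'wbv' (captured).
Matches: at [0:13] → 'igigigs5zQwbv'; at [18:29] → 'igigignRwbv'.
Each match is replaced using the text its own group 1 captured.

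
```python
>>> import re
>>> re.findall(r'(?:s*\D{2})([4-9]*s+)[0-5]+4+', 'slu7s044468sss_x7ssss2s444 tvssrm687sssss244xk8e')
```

['7s', '687sssss']

Pattern: zero or more of a literal 's', then exactly 2 of a non-digit (non-capturing group); then zero or more of a character in [4-9], then one or more of the literal 's' (captured); then one or more of a character in [0-5], then one or more of a literal '4'.
Matches: at [0:9] match 'slu7s0444', group 1 = '7s'; at [29:44] match 'ssrm687sssss244', group 1 = '687sssss'.
`findall` collects group 1 from each match (2 total).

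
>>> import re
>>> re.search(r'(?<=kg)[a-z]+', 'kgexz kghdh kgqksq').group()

The `(?=…)`/`(?<=…)` assertion just peeks at neighbouring text; it doesn't advance the match position.
The match spans [2:5] → 'exz'.

'exz'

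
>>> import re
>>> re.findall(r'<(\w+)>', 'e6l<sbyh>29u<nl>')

['sbyh', 'nl']

With a single group, `findall` returns only what that group captured — 2 items.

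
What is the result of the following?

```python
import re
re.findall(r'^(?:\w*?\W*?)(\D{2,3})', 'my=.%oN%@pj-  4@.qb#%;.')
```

['my=']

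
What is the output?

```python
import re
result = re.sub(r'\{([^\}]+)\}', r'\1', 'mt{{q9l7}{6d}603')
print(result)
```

mt{q9l76d603

Each match is replaced using the text its own group 1 captured.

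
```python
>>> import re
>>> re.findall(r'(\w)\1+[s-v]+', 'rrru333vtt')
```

['r', '3']

`\1` has to match the exact text group 1 already captured.
With a single group, `findall` returns only what that group captured — 2 items.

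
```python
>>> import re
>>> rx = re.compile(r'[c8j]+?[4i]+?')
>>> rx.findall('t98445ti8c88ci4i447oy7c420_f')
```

['84', '8c88ci', 'c4']

Lazy quantifiers expand one character at a time until the remainder of the pattern can match.
Since nothing is captured, `findall` lists the 3 matched substrings directly.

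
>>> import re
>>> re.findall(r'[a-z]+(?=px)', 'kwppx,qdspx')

Because the assertion is zero-width, the text it checks is not consumed and won't appear in the result.
Matches: at [0:3] → 'kwp'; at [6:9] → 'qds'.
`findall` yields the raw match text (2 of them) because the pattern has no groups.

['kwp', 'qds']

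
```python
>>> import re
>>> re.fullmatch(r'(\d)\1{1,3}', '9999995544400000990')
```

`re.fullmatch` requires the pattern to consume the entire string.
Here the pattern can't cover the whole string, so the call returns None.

None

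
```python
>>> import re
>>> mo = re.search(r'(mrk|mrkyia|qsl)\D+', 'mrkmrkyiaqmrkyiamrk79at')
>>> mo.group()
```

The match spans [0:19] → 'mrkmrkyiaqmrkyiamrk'.

'mrkmrkyiaqmrkyiamrk'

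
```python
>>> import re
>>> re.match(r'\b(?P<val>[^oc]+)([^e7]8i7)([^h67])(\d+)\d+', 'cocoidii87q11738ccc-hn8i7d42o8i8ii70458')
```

`re.match` only tries the pattern at the start of the string.
Here position 0 doesn't satisfy it, so the call returns None.

None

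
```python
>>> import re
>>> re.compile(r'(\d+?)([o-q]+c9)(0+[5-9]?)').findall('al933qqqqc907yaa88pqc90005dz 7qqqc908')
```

[('933', 'qqqqc9', '07'), ('88', 'pqc9', '0005'), ('7', 'qqqc9', '08')]

This matches one or more of a digit (lazy) (captured); then one or more of a character in [o-q], then the literal 'c9' (captured); then one or more of the literal '0', then optionally a character in [5-9] (captured).
Walking the string: at [2:13] match '933qqqqc907', groups = ('933', 'qqqqc9', '07'); at [16:26] match '88pqc90005', groups = ('88', 'pqc9', '0005'); at [29:37] match '7qqqc908', groups = ('7', 'qqqc9', '08').
3 groups means each result is a tuple of 3 captured strings — 3 here.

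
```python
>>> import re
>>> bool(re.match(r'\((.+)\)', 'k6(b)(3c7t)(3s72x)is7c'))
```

`match` is anchored at position 0; if the pattern doesn't fit there, it returns None.
Here the pattern fails at index 0, so the call returns None, and `bool(None)` is False.

False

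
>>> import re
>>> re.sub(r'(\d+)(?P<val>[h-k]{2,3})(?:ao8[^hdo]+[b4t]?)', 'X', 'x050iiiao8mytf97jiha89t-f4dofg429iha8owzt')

This matches one or more of a digit (captured); then 2 to 3 of a character in [h-k] (captured as 'val'); then the literal 'ao8', then one or more of any character except [hdo], then optionally one of [b4t] (non-capturing group).
Matches: at [1:18] → '050iiiao8mytf97ji'.
Each match is replaced by 'X'.

'xXha89t-f4dofg429iha8owzt'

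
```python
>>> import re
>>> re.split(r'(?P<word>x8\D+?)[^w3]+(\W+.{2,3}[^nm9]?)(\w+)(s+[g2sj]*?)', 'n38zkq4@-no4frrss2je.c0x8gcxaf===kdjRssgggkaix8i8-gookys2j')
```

['n38zkq4@-no4frrss2je.c0', 'x8g', '-gook', 'y', 's', '2j']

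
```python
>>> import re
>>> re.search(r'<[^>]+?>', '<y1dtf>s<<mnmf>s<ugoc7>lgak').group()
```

'<y1dtf>'

`re.search` scans for the first position where the pattern succeeds.
The match spans [0:7] → '<y1dtf>'.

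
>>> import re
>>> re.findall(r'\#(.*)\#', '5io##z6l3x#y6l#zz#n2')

['#z6l3x#y6l#zz']

`findall` collects group 1 from the one match (1 total).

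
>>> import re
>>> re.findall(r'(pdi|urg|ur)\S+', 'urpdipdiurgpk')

Matches: at [0:13] match 'urpdipdiurgpk', group 1 = 'ur'.
One capturing group, so `findall` returns just the captured substring from the one match — 1 in all.

['ur']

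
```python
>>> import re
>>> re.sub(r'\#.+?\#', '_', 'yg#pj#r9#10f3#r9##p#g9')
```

A non-greedy quantifier consumes as few characters as it can — just enough that the remainder of the pattern still matches from where it stops; whatever follows it matches normally.
Every occurrence is swapped for '_'.

'yg_r9_r9_g9'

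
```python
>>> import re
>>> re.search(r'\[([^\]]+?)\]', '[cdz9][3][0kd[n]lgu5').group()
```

'[cdz9]'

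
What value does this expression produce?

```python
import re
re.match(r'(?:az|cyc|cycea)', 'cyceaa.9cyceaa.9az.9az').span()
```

(0, 3)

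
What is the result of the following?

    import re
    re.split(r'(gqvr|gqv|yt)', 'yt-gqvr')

['', 'yt', '-', 'gqvr', '']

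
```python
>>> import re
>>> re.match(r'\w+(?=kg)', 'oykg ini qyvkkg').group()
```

The lookaround is zero-width — it requires the adjacent text to match without consuming it, so the asserted text isn't part of the match.
`re.match` only tries the pattern at the start of the string.
The match spans [0:2] → 'oy'.

'oy'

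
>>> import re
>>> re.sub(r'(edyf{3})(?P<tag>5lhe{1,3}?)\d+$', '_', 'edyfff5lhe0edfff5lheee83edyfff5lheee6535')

'edyfff5lhe0edfff5lheee83_'

This matches the literal 'edy', then exactly 3 of a literal 'f' (captured); then the literal '5lh', then 1 to 3 of the literal 'e' (lazy) (captured as 'tag'); then one or more of a digit; then anchored at the end.
Matches: at [24:40] → 'edyfff5lheee6535'.
Each match is replaced by '_'.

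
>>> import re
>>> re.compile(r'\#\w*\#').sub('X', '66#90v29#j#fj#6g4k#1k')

'66XjX6g4k#1k'

Each match is replaced by 'X'.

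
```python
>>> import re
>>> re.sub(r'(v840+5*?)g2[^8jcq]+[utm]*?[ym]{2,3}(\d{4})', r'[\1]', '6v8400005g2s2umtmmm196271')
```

The replacement refers to a captured group, so each match is rewritten using its own captured text.

'6[v8400005]71'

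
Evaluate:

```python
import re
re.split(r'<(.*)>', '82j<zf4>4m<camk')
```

['82j', 'zf4', '4m<camk']

`re.split` interleaves the captured-group text with the surrounding fragments.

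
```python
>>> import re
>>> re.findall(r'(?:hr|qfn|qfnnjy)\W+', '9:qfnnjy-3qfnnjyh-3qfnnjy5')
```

['qfnnjy-']

Since nothing is captured, `findall` lists the 1 matched substring directly.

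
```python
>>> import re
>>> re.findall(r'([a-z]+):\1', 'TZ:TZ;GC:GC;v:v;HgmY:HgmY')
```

['v']

A backreference is literal: `\1` must see the identical characters the first group matched.
Because there's exactly one group, `findall` drops the full match and keeps group 1 from the one hit.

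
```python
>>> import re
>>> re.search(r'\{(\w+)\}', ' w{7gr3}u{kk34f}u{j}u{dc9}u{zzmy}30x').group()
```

'{7gr3}'

The match spans [2:8] → '{7gr3}'.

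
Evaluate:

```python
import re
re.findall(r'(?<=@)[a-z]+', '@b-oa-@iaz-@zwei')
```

The positive lookaround only admits positions where the adjacent text matches; those characters stay outside the span.
`findall` yields the raw match text (3 of them) because the pattern has no groups.

['b', 'iaz', 'zwei']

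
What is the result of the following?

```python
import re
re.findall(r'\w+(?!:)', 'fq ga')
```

['fq', 'ga']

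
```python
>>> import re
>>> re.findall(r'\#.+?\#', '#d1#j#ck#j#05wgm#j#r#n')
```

['#d1#', '#ck#', '#05wgm#', '#r#']

A `+?`/`*?`/`{m,n}?` starts at its minimum and grows only as far as needed for what follows to match.
Walking the string: at [0:4] → '#d1#'; at [5:9] → '#ck#'; at [10:17] → '#05wgm#'; at [18:21] → '#r#'.
With no groups in the pattern, `findall` gives back each whole match — 4 here.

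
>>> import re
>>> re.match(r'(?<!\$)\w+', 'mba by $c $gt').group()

`match` is anchored at position 0; if the pattern doesn't fit there, it returns None.
The match spans [0:3] → 'mba'.

'mba'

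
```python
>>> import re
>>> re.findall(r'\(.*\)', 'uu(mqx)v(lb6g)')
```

['(mqx)v(lb6g)']

Scanning left to right: at [2:14] → '(mqx)v(lb6g)'.
`findall` yields the raw match text (1 of them) because the pattern has no groups.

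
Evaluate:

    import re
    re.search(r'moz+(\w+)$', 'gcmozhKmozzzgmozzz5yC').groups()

The match spans [2:21] → 'mozhKmozzzgmozzz5yC'.
Captured: group 1 = 'hKmozzzgmozzz5yC'.

('hKmozzzgmozzz5yC',)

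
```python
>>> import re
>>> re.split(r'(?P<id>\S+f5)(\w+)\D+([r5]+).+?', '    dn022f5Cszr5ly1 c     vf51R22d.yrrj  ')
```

This matches one or more of a non-whitespace character, then the literal 'f5' (captured as 'id'); then one or more of a word character (captured); then one or more of a non-digit; then one or more of one of [r5] (captured); then one or more of any character (lazy).
Matches to split on: at [4:30] → 'dn022f5Cszr5ly1 c     vf51'.
With a capturing group present, the delimiter's captured portion is kept in the result list.

['    ', 'dn022f5', 'Cszr5ly1', '5', 'R22d.yrrj  ']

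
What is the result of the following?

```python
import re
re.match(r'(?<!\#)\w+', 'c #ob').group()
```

`match` is anchored at position 0; if the pattern doesn't fit there, it returns None.
The match spans [0:1] → 'c'.

'c'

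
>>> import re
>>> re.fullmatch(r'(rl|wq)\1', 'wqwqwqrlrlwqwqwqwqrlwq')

`\1` is not a pattern — it's the concrete string captured by group 1, re-applied verbatim.
`re.fullmatch` requires the pattern to consume the entire string.
Here the string isn't matched end-to-end, so the call returns None.

None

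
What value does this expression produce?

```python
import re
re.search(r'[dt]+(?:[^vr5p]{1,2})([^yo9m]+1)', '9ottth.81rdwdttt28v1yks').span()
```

(2, 20)

The match spans [2:20] → 'ttth.81rdwdttt28v1'.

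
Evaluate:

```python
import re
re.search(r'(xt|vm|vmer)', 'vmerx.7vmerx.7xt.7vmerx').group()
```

Alternation tries branches left to right and keeps the first one that lets the overall match succeed at that position.
Unlike `match`, `search` isn't anchored — it looks for the pattern anywhere in the string.
The match spans [0:2] → 'vm'.
Captured: group 1 = 'vm'.

'vm'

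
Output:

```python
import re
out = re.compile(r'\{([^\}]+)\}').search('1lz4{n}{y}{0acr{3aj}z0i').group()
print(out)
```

{n}

The match spans [4:7] → '{n}'.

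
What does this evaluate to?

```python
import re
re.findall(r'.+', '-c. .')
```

`findall` yields the raw match text (1 of them) because the pattern has no groups.

['-c. .']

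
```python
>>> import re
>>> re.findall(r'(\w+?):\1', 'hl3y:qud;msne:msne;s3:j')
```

['msne']

The backreference `\1` re-matches whatever the first group consumed, character for character.
`findall` collects group 1 from the one match (1 total).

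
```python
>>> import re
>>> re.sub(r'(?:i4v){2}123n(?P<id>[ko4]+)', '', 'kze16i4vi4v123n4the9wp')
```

'kze16the9wp'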